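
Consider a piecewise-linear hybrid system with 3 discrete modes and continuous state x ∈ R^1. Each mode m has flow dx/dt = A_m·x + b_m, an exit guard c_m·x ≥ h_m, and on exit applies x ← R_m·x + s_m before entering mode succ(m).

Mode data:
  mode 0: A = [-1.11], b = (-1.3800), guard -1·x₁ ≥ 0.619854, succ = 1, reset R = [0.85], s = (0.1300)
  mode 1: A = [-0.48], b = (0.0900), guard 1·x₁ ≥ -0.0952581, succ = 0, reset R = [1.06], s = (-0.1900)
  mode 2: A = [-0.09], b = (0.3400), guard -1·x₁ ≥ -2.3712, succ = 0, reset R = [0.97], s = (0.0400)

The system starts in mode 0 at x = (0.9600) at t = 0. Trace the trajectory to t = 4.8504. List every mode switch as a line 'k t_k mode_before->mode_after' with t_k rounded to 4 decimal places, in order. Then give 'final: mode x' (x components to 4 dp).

1 1.1374 0->1
2 2.6498 1->0
3 3.0315 0->1
4 4.5439 1->0
final: 0 -0.5656

Mode 0: guard c·x = 0.6199 hit at Δt = 1.1374 (t = 1.1374), x⁻ = (-0.6199) → reset → x⁺ = (-0.3969), jump to mode 1
Mode 1: guard c·x = -0.0953 hit at Δt = 1.5124 (t = 2.6498), x⁻ = (-0.0953) → reset → x⁺ = (-0.2910), jump to mode 0
Mode 0: guard c·x = 0.6199 hit at Δt = 0.3817 (t = 3.0315), x⁻ = (-0.6199) → reset → x⁺ = (-0.3969), jump to mode 1
Mode 1: guard c·x = -0.0953 hit at Δt = 1.5124 (t = 4.5439), x⁻ = (-0.0953) → reset → x⁺ = (-0.2910), jump to mode 0
Mode 0: flow for 0.3065 to horizon, guard not reached → x = (-0.5656)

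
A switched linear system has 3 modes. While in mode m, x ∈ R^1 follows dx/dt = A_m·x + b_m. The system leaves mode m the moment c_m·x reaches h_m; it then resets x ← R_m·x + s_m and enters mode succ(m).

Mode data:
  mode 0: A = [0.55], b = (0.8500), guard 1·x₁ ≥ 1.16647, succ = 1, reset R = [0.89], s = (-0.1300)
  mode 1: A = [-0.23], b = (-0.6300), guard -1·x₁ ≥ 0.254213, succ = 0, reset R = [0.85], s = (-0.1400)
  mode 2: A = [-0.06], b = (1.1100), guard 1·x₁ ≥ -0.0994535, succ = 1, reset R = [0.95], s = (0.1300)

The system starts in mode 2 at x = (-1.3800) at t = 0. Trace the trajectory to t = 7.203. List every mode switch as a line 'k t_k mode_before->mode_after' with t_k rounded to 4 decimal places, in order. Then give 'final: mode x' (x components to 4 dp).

Mode 2: guard c·x = -0.0995 hit at Δt = 1.1097 (t = 1.1097), x⁻ = (-0.0995) → reset → x⁺ = (0.0355), jump to mode 1
Mode 1: guard c·x = 0.2542 hit at Δt = 0.4795 (t = 1.5892), x⁻ = (-0.2542) → reset → x⁺ = (-0.3561), jump to mode 0
Mode 0: guard c·x = 1.1665 hit at Δt = 1.4986 (t = 3.0878), x⁻ = (1.1665) → reset → x⁺ = (0.9082), jump to mode 1
Mode 1: guard c·x = 0.2542 hit at Δt = 1.6685 (t = 4.7563), x⁻ = (-0.2542) → reset → x⁺ = (-0.3561), jump to mode 0
Mode 0: guard c·x = 1.1665 hit at Δt = 1.4986 (t = 6.2549), x⁻ = (1.1665) → reset → x⁺ = (0.9082), jump to mode 1
Mode 1: flow for 0.9481 to horizon, guard not reached → x = (0.1935)

1 1.1097 2->1
2 1.5892 1->0
3 3.0878 0->1
4 4.7563 1->0
5 6.2549 0->1
final: 1 0.1935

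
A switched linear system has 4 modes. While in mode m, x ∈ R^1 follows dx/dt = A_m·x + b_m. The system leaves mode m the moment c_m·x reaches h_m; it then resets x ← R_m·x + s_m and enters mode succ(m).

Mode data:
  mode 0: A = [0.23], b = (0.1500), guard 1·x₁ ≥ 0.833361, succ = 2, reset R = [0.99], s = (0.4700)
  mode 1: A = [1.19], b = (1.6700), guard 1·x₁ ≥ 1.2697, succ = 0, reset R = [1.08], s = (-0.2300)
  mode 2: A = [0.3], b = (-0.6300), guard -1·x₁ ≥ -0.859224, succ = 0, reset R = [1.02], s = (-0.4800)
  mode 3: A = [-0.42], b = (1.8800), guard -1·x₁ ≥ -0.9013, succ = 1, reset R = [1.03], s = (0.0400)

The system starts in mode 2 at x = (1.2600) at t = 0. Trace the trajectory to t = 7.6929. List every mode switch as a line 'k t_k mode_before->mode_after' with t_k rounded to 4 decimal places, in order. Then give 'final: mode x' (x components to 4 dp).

Mode 2: guard c·x = -0.8592 hit at Δt = 1.3003 (t = 1.3003), x⁻ = (0.8592) → reset → x⁺ = (0.3964), jump to mode 0
Mode 0: guard c·x = 0.8334 hit at Δt = 1.5145 (t = 2.8148), x⁻ = (0.8334) → reset → x⁺ = (1.2950), jump to mode 2
Mode 2: guard c·x = -0.8592 hit at Δt = 1.4423 (t = 4.2571), x⁻ = (0.8592) → reset → x⁺ = (0.3964), jump to mode 0
Mode 0: guard c·x = 0.8334 hit at Δt = 1.5145 (t = 5.7716), x⁻ = (0.8334) → reset → x⁺ = (1.2950), jump to mode 2
Mode 2: guard c·x = -0.8592 hit at Δt = 1.4423 (t = 7.2139), x⁻ = (0.8592) → reset → x⁺ = (0.3964), jump to mode 0
Mode 0: flow for 0.4790 to horizon, guard not reached → x = (0.5185)

1 1.3003 2->0
2 2.8148 0->2
3 4.2571 2->0
4 5.7716 0->2
5 7.2139 2->0
final: 0 0.5185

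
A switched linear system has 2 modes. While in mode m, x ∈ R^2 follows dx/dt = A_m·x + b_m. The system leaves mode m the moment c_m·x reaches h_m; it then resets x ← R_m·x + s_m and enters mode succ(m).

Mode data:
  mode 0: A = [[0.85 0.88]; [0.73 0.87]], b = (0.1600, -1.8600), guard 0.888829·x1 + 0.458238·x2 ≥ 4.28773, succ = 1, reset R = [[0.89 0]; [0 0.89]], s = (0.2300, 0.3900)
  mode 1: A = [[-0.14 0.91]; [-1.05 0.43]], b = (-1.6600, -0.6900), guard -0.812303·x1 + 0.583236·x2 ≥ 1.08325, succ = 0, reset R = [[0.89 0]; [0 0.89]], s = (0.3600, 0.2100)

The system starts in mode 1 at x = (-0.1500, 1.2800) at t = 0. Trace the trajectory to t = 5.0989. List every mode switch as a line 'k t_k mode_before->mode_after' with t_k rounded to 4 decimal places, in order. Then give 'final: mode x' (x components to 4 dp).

Mode 1: guard c·x = 1.0833 hit at Δt = 0.4899 (t = 0.4899), x⁻ = (-0.3636, 1.3510) → reset → x⁺ = (0.0364, 1.4124), jump to mode 0
Mode 0: guard c·x = 4.2877 hit at Δt = 1.4229 (t = 1.9128), x⁻ = (3.7868, 2.0119) → reset → x⁺ = (3.6002, 2.1806), jump to mode 1
Mode 1: guard c·x = 1.0833 hit at Δt = 2.2941 (t = 4.2069), x⁻ = (-3.4200, -2.9059) → reset → x⁺ = (-2.6838, -2.3763), jump to mode 0
Mode 0: flow for 0.8920 to horizon, guard not reached → x = (-12.5538, -13.3117)

1 0.4899 1->0
2 1.9128 0->1
3 4.2069 1->0
final: 0 -12.5538 -13.3117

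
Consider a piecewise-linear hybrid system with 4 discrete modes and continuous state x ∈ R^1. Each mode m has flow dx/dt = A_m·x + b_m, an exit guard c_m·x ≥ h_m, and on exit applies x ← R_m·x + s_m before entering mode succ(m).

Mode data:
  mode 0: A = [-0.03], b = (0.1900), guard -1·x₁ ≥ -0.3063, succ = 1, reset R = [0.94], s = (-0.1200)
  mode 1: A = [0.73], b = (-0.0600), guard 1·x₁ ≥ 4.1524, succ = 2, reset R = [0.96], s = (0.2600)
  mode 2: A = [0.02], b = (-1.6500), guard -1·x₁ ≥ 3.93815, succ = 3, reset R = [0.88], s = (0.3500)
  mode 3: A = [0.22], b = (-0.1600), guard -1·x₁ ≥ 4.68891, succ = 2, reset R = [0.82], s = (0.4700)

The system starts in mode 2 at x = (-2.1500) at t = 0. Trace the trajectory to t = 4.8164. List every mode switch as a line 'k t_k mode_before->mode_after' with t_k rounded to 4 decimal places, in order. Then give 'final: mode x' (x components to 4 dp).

Mode 2: guard c·x = 3.9381 hit at Δt = 1.0452 (t = 1.0452), x⁻ = (-3.9381) → reset → x⁺ = (-3.1156), jump to mode 3
Mode 3: guard c·x = 4.6889 hit at Δt = 1.5599 (t = 2.6051), x⁻ = (-4.6889) → reset → x⁺ = (-3.3749), jump to mode 2
Mode 2: guard c·x = 3.9381 hit at Δt = 0.3269 (t = 2.9320), x⁻ = (-3.9381) → reset → x⁺ = (-3.1156), jump to mode 3
Mode 3: guard c·x = 4.6889 hit at Δt = 1.5599 (t = 4.4919), x⁻ = (-4.6889) → reset → x⁺ = (-3.3749), jump to mode 2
Mode 2: flow for 0.3245 to horizon, guard not reached → x = (-3.9341)

1 1.0452 2->3
2 2.6051 3->2
3 2.9320 2->3
4 4.4919 3->2
final: 2 -3.9341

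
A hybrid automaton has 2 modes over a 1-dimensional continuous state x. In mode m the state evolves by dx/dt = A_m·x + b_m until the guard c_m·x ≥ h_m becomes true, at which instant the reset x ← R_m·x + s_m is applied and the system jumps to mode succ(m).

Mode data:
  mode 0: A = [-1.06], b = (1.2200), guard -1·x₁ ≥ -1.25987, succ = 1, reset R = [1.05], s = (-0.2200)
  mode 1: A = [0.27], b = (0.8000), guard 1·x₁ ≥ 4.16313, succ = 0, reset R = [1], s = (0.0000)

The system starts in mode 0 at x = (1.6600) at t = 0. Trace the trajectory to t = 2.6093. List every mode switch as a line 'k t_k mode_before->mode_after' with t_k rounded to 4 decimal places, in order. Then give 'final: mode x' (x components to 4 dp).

Mode 0: guard c·x = -1.2599 hit at Δt = 1.4546 (t = 1.4546), x⁻ = (1.2599) → reset → x⁺ = (1.1029), jump to mode 1
Mode 1: flow for 1.1547 to horizon, guard not reached → x = (2.5903)

1 1.4546 0->1
final: 1 2.5903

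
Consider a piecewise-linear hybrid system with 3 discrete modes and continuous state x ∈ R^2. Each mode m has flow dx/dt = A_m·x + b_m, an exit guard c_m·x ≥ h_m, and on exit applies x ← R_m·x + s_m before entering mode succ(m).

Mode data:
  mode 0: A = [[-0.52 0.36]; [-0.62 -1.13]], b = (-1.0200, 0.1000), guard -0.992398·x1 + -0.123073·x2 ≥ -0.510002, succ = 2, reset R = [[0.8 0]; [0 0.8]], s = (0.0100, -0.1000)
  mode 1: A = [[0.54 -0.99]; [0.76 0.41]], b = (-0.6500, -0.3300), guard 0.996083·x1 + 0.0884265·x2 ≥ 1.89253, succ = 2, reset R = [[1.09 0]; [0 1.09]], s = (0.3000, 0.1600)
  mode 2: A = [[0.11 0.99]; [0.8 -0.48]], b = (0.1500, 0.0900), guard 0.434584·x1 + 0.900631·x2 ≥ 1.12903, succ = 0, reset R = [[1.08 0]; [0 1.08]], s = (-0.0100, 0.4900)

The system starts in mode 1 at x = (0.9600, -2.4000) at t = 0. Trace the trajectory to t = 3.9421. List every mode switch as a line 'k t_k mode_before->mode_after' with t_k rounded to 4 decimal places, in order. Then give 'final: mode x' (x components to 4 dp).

1 0.4435 1->2
2 1.8424 2->0
3 2.8032 0->2
final: 2 0.8105 0.4045

Mode 1: guard c·x = 1.8925 hit at Δt = 0.4435 (t = 0.4435), x⁻ = (2.1207, -2.4860) → reset → x⁺ = (2.6115, -2.5497), jump to mode 2
Mode 2: guard c·x = 1.1290 hit at Δt = 1.3989 (t = 1.8424), x⁻ = (1.8926, 0.3404) → reset → x⁺ = (2.0340, 0.8576), jump to mode 0
Mode 0: guard c·x = -0.5100 hit at Δt = 0.9608 (t = 2.8032), x⁻ = (0.5205, -0.0533) → reset → x⁺ = (0.4264, -0.1427), jump to mode 2
Mode 2: flow for 1.1389 to horizon, guard not reached → x = (0.8105, 0.4045)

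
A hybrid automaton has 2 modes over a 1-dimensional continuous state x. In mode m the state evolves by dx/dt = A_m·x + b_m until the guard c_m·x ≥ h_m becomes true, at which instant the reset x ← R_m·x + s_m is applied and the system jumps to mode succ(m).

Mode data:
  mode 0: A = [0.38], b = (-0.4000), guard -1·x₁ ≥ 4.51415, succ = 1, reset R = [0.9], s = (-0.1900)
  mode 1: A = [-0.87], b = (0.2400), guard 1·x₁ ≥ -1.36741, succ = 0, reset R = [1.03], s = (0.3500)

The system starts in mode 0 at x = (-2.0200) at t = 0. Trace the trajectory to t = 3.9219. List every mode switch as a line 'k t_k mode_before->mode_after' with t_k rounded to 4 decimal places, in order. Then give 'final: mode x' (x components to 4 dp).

1 1.5639 0->1
2 2.7291 1->0
final: 0 -2.2690

Mode 0: guard c·x = 4.5141 hit at Δt = 1.5639 (t = 1.5639), x⁻ = (-4.5141) → reset → x⁺ = (-4.2527), jump to mode 1
Mode 1: guard c·x = -1.3674 hit at Δt = 1.1652 (t = 2.7291), x⁻ = (-1.3674) → reset → x⁺ = (-1.0584), jump to mode 0
Mode 0: flow for 1.1928 to horizon, guard not reached → x = (-2.2690)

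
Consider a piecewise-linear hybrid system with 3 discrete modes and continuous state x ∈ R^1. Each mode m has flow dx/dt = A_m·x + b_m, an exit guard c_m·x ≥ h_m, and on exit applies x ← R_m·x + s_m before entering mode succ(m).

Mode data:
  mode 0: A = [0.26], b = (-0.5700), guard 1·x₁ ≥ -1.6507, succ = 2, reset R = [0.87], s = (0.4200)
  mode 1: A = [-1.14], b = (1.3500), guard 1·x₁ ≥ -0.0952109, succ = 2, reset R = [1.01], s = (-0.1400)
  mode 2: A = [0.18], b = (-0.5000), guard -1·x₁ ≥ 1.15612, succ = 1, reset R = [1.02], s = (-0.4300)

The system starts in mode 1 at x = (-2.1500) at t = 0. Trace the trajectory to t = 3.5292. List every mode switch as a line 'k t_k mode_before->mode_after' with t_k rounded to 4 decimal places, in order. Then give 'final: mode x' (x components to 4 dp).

1 0.8402 1->2
2 2.3201 2->1
3 3.0051 1->2
final: 2 -0.5344

Mode 1: guard c·x = -0.0952 hit at Δt = 0.8402 (t = 0.8402), x⁻ = (-0.0952) → reset → x⁺ = (-0.2362), jump to mode 2
Mode 2: guard c·x = 1.1561 hit at Δt = 1.4799 (t = 2.3201), x⁻ = (-1.1561) → reset → x⁺ = (-1.6092), jump to mode 1
Mode 1: guard c·x = -0.0952 hit at Δt = 0.6850 (t = 3.0051), x⁻ = (-0.0952) → reset → x⁺ = (-0.2362), jump to mode 2
Mode 2: flow for 0.5241 to horizon, guard not reached → x = (-0.5344)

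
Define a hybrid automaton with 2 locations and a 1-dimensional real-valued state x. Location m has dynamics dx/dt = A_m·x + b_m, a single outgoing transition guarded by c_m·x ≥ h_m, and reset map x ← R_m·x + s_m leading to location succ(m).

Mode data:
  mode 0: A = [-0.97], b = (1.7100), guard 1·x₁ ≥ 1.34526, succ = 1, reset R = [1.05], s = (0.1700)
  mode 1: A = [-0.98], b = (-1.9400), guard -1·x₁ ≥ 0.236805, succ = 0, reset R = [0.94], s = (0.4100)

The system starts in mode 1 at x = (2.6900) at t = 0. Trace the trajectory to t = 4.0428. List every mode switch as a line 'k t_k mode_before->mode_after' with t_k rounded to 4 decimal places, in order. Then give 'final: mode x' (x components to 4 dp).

1 1.0057 1->0
2 2.3745 0->1
3 3.1040 1->0
final: 0 1.1291

Mode 1: guard c·x = 0.2368 hit at Δt = 1.0057 (t = 1.0057), x⁻ = (-0.2368) → reset → x⁺ = (0.1874), jump to mode 0
Mode 0: guard c·x = 1.3453 hit at Δt = 1.3688 (t = 2.3745), x⁻ = (1.3453) → reset → x⁺ = (1.5825), jump to mode 1
Mode 1: guard c·x = 0.2368 hit at Δt = 0.7295 (t = 3.1040), x⁻ = (-0.2368) → reset → x⁺ = (0.1874), jump to mode 0
Mode 0: flow for 0.9388 to horizon, guard not reached → x = (1.1291)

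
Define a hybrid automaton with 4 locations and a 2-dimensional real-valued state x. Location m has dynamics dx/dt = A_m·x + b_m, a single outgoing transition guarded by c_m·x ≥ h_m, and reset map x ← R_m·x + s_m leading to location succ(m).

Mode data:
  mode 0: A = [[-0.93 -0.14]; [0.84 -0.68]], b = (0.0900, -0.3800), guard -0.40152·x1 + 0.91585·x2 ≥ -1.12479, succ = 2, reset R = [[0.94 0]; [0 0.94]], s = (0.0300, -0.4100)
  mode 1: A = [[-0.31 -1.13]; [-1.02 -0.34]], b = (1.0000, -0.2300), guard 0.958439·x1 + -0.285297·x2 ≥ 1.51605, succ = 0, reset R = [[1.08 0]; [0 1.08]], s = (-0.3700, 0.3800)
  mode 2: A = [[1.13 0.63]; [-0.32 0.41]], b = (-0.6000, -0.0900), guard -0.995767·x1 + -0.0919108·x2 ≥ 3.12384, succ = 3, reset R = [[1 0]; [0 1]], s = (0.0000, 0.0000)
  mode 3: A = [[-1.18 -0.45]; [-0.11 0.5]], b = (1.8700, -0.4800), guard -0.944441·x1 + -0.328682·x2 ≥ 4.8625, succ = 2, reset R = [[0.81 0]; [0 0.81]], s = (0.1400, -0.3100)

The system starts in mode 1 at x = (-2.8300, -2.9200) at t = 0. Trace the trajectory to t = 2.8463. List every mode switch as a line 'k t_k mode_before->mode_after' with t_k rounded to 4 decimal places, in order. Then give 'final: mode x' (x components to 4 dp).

Mode 1: guard c·x = 1.5160 hit at Δt = 1.1773 (t = 1.1773), x⁻ = (1.0819, -1.6792) → reset → x⁺ = (0.7985, -1.4335), jump to mode 0
Mode 0: guard c·x = -1.1248 hit at Δt = 0.4691 (t = 1.6464), x⁻ = (0.6122, -0.9597) → reset → x⁺ = (0.6055, -1.3122), jump to mode 2
Mode 2: flow for 1.1999 to horizon, guard not reached → x = (-1.8883, -2.1787)

1 1.1773 1->0
2 1.6464 0->2
final: 2 -1.8883 -2.1787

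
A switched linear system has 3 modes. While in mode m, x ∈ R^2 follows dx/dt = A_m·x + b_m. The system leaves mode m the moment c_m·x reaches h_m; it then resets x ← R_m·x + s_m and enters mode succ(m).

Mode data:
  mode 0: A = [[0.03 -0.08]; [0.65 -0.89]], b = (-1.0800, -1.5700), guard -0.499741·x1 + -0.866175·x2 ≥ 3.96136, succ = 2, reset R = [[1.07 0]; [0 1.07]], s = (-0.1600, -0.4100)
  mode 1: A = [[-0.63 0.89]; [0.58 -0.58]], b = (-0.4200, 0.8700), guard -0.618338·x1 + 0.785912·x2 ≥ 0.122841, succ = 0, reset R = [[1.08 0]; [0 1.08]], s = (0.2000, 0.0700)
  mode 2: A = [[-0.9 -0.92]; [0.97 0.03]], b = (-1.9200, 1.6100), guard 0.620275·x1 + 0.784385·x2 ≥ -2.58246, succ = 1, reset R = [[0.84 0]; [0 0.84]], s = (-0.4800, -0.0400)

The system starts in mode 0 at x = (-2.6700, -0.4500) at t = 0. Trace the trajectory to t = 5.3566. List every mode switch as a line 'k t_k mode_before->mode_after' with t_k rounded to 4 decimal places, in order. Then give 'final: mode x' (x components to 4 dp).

Mode 0: guard c·x = 3.9614 hit at Δt = 0.9083 (t = 0.9083), x⁻ = (-3.6240, -2.4825) → reset → x⁺ = (-4.0376, -3.0663), jump to mode 2
Mode 2: guard c·x = -2.5825 hit at Δt = 1.3735 (t = 2.2818), x⁻ = (-0.0935, -3.2184) → reset → x⁺ = (-0.5585, -2.7435), jump to mode 1
Mode 1: guard c·x = 0.1228 hit at Δt = 1.1823 (t = 3.4641), x⁻ = (-1.9834, -1.4042) → reset → x⁺ = (-1.9421, -1.4465), jump to mode 0
Mode 0: guard c·x = 3.9614 hit at Δt = 1.1077 (t = 4.5718), x⁻ = (-3.0276, -2.8266) → reset → x⁺ = (-3.3996, -3.4345), jump to mode 2
Mode 2: flow for 0.7848 to horizon, guard not reached → x = (-0.8029, -3.7563)

1 0.9083 0->2
2 2.2818 2->1
3 3.4641 1->0
4 4.5718 0->2
final: 2 -0.8029 -3.7563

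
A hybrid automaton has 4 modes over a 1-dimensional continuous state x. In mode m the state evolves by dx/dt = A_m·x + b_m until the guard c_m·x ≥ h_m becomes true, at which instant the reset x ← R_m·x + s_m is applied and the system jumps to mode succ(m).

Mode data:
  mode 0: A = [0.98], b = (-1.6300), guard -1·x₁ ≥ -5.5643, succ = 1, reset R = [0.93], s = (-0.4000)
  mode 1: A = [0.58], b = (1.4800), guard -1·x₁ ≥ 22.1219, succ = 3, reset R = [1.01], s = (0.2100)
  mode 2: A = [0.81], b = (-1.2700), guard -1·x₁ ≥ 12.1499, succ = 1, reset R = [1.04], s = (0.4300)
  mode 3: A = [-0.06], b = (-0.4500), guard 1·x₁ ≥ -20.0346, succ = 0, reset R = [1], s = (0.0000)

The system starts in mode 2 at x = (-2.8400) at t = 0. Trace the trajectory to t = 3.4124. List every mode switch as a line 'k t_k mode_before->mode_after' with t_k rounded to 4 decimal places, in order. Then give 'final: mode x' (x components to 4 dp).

1 1.4016 2->1
2 2.6199 1->3
final: 3 -21.4536

Mode 2: guard c·x = 12.1499 hit at Δt = 1.4016 (t = 1.4016), x⁻ = (-12.1499) → reset → x⁺ = (-12.2059), jump to mode 1
Mode 1: guard c·x = 22.1219 hit at Δt = 1.2183 (t = 2.6199), x⁻ = (-22.1219) → reset → x⁺ = (-22.1331), jump to mode 3
Mode 3: flow for 0.7925 to horizon, guard not reached → x = (-21.4536)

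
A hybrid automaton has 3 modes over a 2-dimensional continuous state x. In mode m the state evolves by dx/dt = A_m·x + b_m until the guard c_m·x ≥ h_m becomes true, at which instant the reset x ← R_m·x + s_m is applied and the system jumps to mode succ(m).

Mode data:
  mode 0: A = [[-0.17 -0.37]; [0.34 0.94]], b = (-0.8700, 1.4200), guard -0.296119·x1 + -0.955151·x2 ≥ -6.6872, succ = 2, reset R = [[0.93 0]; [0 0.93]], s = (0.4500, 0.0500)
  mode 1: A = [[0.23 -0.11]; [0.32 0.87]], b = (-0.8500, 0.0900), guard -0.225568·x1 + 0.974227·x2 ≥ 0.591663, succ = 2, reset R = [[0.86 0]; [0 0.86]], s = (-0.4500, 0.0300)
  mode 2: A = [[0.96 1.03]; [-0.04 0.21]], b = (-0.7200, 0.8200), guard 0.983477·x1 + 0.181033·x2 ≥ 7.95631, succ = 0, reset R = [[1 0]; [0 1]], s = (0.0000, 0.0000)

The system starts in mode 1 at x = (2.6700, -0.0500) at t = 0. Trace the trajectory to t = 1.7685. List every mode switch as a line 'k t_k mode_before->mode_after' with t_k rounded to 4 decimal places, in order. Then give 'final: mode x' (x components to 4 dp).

Mode 1: guard c·x = 0.5917 hit at Δt = 0.9140 (t = 0.9140), x⁻ = (2.3785, 1.1580) → reset → x⁺ = (1.5955, 1.0259), jump to mode 2
Mode 2: flow for 0.8545 to horizon, guard not reached → x = (4.5734, 1.8911)

1 0.9140 1->2
final: 2 4.5734 1.8911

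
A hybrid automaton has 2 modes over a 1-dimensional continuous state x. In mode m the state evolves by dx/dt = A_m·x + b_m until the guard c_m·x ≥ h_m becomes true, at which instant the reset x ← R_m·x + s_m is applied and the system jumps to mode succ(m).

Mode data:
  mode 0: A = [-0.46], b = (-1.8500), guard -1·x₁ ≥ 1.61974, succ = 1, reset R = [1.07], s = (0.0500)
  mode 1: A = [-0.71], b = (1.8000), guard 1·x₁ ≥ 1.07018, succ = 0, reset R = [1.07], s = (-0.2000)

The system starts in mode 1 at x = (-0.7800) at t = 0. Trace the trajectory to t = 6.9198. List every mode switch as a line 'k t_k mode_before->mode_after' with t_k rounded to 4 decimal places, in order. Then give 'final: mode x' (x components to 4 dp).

Mode 1: guard c·x = 1.0702 hit at Δt = 1.1502 (t = 1.1502), x⁻ = (1.0702) → reset → x⁺ = (0.9451), jump to mode 0
Mode 0: guard c·x = 1.6197 hit at Δt = 1.5793 (t = 2.7295), x⁻ = (-1.6197) → reset → x⁺ = (-1.6831), jump to mode 1
Mode 1: guard c·x = 1.0702 hit at Δt = 1.4895 (t = 4.2190), x⁻ = (1.0702) → reset → x⁺ = (0.9451), jump to mode 0
Mode 0: guard c·x = 1.6197 hit at Δt = 1.5793 (t = 5.7983), x⁻ = (-1.6197) → reset → x⁺ = (-1.6831), jump to mode 1
Mode 1: flow for 1.1215 to horizon, guard not reached → x = (0.6326)

1 1.1502 1->0
2 2.7295 0->1
3 4.2190 1->0
4 5.7983 0->1
final: 1 0.6326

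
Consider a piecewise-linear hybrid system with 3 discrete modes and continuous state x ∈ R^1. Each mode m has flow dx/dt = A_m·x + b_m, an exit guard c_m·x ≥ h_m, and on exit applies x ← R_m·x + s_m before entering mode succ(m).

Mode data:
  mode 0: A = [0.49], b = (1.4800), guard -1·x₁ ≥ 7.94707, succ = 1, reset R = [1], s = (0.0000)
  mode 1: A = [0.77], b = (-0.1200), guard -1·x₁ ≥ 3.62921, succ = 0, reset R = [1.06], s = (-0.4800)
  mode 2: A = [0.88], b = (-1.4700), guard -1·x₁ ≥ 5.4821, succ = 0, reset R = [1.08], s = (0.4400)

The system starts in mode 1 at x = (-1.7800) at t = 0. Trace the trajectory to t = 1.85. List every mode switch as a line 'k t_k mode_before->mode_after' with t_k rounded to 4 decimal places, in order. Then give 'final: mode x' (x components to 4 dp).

1 0.8708 1->0
final: 0 -5.1315

Mode 1: guard c·x = 3.6292 hit at Δt = 0.8708 (t = 0.8708), x⁻ = (-3.6292) → reset → x⁺ = (-4.3270), jump to mode 0
Mode 0: flow for 0.9792 to horizon, guard not reached → x = (-5.1315)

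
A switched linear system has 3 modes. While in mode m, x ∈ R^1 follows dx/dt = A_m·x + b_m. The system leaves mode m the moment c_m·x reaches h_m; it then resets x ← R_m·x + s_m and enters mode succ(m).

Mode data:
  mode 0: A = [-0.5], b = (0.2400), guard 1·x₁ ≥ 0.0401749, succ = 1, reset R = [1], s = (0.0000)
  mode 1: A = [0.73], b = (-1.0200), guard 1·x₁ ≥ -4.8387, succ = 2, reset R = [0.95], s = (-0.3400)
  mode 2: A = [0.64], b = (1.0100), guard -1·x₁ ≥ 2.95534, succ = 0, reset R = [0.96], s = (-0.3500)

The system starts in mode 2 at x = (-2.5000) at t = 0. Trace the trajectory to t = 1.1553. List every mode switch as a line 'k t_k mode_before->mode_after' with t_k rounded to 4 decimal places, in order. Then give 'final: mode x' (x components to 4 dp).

1 0.6272 2->0
final: 0 -2.3361

Mode 2: guard c·x = 2.9553 hit at Δt = 0.6272 (t = 0.6272), x⁻ = (-2.9553) → reset → x⁺ = (-3.1871), jump to mode 0
Mode 0: flow for 0.5281 to horizon, guard not reached → x = (-2.3361)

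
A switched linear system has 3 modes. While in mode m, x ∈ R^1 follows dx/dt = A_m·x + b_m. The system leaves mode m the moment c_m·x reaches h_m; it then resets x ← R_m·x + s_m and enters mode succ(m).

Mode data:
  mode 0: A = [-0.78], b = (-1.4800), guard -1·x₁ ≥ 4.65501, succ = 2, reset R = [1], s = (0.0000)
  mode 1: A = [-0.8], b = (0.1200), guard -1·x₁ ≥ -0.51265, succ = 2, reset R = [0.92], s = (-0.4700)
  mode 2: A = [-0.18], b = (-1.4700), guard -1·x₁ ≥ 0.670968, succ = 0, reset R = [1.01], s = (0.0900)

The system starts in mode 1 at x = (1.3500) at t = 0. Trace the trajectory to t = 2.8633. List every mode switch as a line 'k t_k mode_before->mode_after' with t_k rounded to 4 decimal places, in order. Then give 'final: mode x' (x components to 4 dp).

Mode 1: guard c·x = -0.5127 hit at Δt = 1.4958 (t = 1.4958), x⁻ = (0.5126) → reset → x⁺ = (0.0016), jump to mode 2
Mode 2: guard c·x = 0.6710 hit at Δt = 0.4774 (t = 1.9732), x⁻ = (-0.6710) → reset → x⁺ = (-0.5877), jump to mode 0
Mode 0: flow for 0.8901 to horizon, guard not reached → x = (-1.2433)

1 1.4958 1->2
2 1.9732 2->0
final: 0 -1.2433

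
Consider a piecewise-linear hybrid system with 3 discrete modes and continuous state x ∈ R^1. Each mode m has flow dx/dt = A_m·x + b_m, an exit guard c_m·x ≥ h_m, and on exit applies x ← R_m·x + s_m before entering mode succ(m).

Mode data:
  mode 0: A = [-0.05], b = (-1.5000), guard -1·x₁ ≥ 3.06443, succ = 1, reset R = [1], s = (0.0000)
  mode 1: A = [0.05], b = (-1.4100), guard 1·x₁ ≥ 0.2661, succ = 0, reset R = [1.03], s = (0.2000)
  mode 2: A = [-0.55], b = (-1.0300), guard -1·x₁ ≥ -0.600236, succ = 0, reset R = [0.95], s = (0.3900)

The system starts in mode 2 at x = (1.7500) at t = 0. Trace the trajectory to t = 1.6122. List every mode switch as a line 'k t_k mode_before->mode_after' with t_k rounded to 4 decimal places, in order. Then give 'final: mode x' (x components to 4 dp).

Mode 2: guard c·x = -0.6002 hit at Δt = 0.6942 (t = 0.6942), x⁻ = (0.6002) → reset → x⁺ = (0.9602), jump to mode 0
Mode 0: flow for 0.9180 to horizon, guard not reached → x = (-0.4287)

1 0.6942 2->0
final: 0 -0.4287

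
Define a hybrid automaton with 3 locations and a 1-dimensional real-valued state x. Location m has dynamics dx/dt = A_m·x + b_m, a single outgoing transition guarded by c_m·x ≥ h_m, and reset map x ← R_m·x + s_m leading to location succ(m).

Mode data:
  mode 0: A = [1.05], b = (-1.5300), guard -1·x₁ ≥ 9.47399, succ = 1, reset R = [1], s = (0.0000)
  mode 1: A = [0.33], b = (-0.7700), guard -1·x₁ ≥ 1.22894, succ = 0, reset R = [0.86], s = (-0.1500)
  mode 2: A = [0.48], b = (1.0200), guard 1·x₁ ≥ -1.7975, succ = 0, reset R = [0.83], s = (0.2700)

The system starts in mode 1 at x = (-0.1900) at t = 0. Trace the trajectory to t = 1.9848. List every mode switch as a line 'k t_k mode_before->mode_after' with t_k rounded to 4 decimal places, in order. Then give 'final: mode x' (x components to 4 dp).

Mode 1: guard c·x = 1.2289 hit at Δt = 1.0449 (t = 1.0449), x⁻ = (-1.2289) → reset → x⁺ = (-1.2069), jump to mode 0
Mode 0: flow for 0.9399 to horizon, guard not reached → x = (-5.6901)

1 1.0449 1->0
final: 0 -5.6901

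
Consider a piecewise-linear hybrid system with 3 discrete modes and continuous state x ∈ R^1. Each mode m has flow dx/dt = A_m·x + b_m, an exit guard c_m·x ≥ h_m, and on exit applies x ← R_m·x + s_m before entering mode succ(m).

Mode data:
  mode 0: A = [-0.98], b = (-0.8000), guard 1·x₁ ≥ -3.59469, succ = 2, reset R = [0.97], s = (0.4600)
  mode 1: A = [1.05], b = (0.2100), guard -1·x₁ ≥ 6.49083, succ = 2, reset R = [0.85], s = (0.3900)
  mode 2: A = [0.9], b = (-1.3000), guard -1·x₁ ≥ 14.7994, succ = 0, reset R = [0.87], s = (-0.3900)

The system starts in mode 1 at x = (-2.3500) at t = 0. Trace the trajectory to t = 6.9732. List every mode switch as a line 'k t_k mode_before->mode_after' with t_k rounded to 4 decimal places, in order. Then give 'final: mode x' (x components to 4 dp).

Mode 1: guard c·x = 6.4908 hit at Δt = 1.0225 (t = 1.0225), x⁻ = (-6.4908) → reset → x⁺ = (-5.1272), jump to mode 2
Mode 2: guard c·x = 14.7994 hit at Δt = 1.0055 (t = 2.0280), x⁻ = (-14.7994) → reset → x⁺ = (-13.2655), jump to mode 0
Mode 0: guard c·x = -3.5947 hit at Δt = 1.5304 (t = 3.5584), x⁻ = (-3.5947) → reset → x⁺ = (-3.0268), jump to mode 2
Mode 2: guard c·x = 14.7994 hit at Δt = 1.4334 (t = 4.9918), x⁻ = (-14.7994) → reset → x⁺ = (-13.2655), jump to mode 0
Mode 0: guard c·x = -3.5947 hit at Δt = 1.5304 (t = 6.5222), x⁻ = (-3.5947) → reset → x⁺ = (-3.0268), jump to mode 2
Mode 2: flow for 0.4510 to horizon, guard not reached → x = (-5.2656)

1 1.0225 1->2
2 2.0280 2->0
3 3.5584 0->2
4 4.9918 2->0
5 6.5222 0->2
final: 2 -5.2656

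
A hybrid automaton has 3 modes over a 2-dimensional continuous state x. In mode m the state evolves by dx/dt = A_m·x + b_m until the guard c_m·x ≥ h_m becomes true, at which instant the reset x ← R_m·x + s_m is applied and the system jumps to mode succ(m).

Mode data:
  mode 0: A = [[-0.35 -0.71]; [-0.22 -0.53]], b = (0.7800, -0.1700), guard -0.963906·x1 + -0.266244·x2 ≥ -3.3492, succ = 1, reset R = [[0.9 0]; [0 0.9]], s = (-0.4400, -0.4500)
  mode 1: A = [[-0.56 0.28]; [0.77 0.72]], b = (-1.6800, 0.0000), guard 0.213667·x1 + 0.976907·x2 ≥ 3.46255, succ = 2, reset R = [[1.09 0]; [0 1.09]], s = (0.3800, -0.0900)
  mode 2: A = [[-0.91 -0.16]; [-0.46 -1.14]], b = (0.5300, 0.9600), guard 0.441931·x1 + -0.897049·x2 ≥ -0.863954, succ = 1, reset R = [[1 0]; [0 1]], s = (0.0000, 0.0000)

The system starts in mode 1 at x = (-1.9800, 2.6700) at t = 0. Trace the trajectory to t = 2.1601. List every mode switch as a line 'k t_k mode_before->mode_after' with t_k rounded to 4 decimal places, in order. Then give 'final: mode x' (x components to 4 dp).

1 1.4378 1->2
final: 2 -0.7226 2.5280

Mode 1: guard c·x = 3.4625 hit at Δt = 1.4378 (t = 1.4378), x⁻ = (-1.6495, 3.9052) → reset → x⁺ = (-1.4180, 4.1666), jump to mode 2
Mode 2: flow for 0.7223 to horizon, guard not reached → x = (-0.7226, 2.5280)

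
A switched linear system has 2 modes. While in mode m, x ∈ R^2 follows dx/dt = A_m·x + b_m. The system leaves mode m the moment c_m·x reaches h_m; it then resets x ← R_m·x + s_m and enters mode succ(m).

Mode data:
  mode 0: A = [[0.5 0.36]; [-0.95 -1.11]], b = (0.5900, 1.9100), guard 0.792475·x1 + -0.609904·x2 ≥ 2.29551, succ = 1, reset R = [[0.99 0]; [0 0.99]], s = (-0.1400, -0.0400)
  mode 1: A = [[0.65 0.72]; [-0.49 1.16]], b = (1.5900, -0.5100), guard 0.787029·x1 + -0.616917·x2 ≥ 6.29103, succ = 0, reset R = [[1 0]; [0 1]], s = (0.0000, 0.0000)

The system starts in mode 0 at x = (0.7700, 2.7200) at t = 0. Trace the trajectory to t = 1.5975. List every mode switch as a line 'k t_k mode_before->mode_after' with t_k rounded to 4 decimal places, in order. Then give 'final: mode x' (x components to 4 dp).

1 1.1742 0->1
final: 1 4.9827 -0.4834

Mode 0: guard c·x = 2.2955 hit at Δt = 1.1742 (t = 1.1742), x⁻ = (3.3379, 0.5733) → reset → x⁺ = (3.1645, 0.5276), jump to mode 1
Mode 1: flow for 0.4233 to horizon, guard not reached → x = (4.9827, -0.4834)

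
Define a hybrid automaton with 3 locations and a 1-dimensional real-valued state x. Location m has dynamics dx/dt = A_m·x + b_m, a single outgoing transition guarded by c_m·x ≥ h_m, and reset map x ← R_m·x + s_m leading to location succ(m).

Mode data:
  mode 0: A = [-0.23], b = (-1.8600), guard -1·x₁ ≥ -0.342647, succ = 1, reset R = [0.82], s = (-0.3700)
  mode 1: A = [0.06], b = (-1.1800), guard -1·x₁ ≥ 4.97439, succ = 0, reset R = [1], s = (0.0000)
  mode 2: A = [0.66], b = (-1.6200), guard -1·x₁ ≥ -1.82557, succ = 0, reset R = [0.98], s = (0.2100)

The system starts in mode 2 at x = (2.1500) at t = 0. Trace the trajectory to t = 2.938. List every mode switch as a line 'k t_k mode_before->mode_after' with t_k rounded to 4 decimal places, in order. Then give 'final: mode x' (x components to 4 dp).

Mode 2: guard c·x = -1.8256 hit at Δt = 1.0989 (t = 1.0989), x⁻ = (1.8256) → reset → x⁺ = (1.9991), jump to mode 0
Mode 0: guard c·x = -0.3426 hit at Δt = 0.7800 (t = 1.8789), x⁻ = (0.3426) → reset → x⁺ = (-0.0890), jump to mode 1
Mode 1: flow for 1.0591 to horizon, guard not reached → x = (-1.3852)

1 1.0989 2->0
2 1.8789 0->1
final: 1 -1.3852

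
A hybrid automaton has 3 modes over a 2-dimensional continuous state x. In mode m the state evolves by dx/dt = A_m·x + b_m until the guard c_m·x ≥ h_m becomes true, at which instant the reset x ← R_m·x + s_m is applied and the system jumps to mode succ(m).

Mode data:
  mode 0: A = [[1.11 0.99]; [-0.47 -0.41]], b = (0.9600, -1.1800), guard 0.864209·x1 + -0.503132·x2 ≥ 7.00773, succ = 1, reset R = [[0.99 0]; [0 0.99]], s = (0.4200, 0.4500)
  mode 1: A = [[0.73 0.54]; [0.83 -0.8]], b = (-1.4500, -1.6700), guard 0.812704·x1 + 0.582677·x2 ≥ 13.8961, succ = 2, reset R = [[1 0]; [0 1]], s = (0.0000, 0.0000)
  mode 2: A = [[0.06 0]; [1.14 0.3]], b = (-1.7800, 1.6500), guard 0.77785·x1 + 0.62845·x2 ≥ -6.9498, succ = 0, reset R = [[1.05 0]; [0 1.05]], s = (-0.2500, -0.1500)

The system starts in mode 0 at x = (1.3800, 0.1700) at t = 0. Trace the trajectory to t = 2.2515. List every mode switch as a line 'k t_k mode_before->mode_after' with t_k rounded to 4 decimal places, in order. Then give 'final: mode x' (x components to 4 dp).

Mode 0: guard c·x = 7.0077 hit at Δt = 1.3560 (t = 1.3560), x⁻ = (6.3601, -3.0038) → reset → x⁺ = (6.7165, -2.5237), jump to mode 1
Mode 1: flow for 0.8955 to horizon, guard not reached → x = (10.8396, 2.2686)

1 1.3560 0->1
final: 1 10.8396 2.2686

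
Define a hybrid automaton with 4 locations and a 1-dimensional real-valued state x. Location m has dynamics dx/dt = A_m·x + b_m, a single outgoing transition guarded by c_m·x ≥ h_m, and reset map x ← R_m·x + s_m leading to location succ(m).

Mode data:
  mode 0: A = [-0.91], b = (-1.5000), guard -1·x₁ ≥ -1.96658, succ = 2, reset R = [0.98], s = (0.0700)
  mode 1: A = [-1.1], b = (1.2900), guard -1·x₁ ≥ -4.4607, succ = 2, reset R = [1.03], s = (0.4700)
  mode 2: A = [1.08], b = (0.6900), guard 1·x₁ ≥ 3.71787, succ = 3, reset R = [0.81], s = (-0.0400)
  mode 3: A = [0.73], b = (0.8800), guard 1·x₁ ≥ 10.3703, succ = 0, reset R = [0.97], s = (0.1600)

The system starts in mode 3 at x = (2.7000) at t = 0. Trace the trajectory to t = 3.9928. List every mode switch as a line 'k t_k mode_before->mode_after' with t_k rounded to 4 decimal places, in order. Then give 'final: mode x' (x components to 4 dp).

1 1.4884 3->0
2 2.7947 0->2
3 3.2599 2->3
final: 3 5.9266

Mode 3: guard c·x = 10.3703 hit at Δt = 1.4884 (t = 1.4884), x⁻ = (10.3703) → reset → x⁺ = (10.2192), jump to mode 0
Mode 0: guard c·x = -1.9666 hit at Δt = 1.3063 (t = 2.7947), x⁻ = (1.9666) → reset → x⁺ = (1.9972), jump to mode 2
Mode 2: guard c·x = 3.7179 hit at Δt = 0.4652 (t = 3.2599), x⁻ = (3.7179) → reset → x⁺ = (2.9715), jump to mode 3
Mode 3: flow for 0.7329 to horizon, guard not reached → x = (5.9266)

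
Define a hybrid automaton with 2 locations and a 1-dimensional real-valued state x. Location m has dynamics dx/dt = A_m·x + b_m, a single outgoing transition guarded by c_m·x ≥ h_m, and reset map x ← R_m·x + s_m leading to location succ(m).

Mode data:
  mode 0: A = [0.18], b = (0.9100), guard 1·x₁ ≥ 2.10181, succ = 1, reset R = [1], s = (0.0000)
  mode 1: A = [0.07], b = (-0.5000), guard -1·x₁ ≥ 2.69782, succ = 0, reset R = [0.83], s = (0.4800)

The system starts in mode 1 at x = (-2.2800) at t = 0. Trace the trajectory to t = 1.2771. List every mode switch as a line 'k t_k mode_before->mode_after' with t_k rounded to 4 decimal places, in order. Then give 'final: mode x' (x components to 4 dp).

1 0.6198 1->0
final: 0 -1.3452

Mode 1: guard c·x = 2.6978 hit at Δt = 0.6198 (t = 0.6198), x⁻ = (-2.6978) → reset → x⁺ = (-1.7592), jump to mode 0
Mode 0: flow for 0.6573 to horizon, guard not reached → x = (-1.3452)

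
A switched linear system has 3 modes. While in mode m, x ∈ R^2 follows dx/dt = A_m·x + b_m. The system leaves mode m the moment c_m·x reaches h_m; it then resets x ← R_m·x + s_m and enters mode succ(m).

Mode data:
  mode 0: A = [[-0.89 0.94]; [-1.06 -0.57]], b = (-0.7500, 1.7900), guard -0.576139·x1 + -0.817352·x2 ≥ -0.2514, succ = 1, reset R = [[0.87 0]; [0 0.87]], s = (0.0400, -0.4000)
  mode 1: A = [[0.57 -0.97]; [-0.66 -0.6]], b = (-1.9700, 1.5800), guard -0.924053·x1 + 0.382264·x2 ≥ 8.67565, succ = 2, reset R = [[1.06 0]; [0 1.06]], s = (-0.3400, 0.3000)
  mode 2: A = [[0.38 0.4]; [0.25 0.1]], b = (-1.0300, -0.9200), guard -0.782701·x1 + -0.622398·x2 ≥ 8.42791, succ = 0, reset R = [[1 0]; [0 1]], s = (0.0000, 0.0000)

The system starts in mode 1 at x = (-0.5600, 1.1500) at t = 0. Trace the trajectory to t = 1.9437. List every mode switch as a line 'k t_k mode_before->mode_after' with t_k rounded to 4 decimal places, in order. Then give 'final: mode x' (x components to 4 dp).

1 1.1546 1->2
final: 2 -11.1591 2.2068

Mode 1: guard c·x = 8.6756 hit at Δt = 1.1546 (t = 1.1546), x⁻ = (-7.7197, 4.0346) → reset → x⁺ = (-8.5228, 4.5767), jump to mode 2
Mode 2: flow for 0.7891 to horizon, guard not reached → x = (-11.1591, 2.2068)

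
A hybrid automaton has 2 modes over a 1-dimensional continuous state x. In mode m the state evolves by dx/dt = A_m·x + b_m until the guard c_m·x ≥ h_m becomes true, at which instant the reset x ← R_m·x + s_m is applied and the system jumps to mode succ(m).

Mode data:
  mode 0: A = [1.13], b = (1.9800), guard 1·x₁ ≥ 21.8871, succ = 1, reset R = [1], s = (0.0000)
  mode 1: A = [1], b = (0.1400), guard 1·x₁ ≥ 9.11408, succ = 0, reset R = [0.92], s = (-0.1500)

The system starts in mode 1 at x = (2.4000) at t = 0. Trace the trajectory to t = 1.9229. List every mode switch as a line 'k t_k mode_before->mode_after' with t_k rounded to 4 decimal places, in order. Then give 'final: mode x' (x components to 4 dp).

1 1.2929 1->0
final: 0 18.6002

Mode 1: guard c·x = 9.1141 hit at Δt = 1.2929 (t = 1.2929), x⁻ = (9.1141) → reset → x⁺ = (8.2350), jump to mode 0
Mode 0: flow for 0.6300 to horizon, guard not reached → x = (18.6002)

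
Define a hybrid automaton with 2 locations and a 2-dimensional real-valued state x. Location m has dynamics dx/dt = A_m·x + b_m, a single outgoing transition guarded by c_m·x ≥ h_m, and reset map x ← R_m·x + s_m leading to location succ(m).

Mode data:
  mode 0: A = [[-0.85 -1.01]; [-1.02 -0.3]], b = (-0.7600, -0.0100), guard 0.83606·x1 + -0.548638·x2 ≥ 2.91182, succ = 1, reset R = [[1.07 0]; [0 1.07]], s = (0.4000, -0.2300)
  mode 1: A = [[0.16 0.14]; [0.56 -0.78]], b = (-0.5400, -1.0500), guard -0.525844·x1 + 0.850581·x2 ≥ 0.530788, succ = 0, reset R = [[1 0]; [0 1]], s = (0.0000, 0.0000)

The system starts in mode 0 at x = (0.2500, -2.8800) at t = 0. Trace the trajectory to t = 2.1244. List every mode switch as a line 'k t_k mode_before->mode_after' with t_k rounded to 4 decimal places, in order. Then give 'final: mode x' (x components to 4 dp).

Mode 0: guard c·x = 2.9118 hit at Δt = 0.9679 (t = 0.9679), x⁻ = (1.5111, -3.0047) → reset → x⁺ = (2.0168, -3.4450), jump to mode 1
Mode 1: flow for 1.1565 to horizon, guard not reached → x = (1.3266, -1.5125)

1 0.9679 0->1
final: 1 1.3266 -1.5125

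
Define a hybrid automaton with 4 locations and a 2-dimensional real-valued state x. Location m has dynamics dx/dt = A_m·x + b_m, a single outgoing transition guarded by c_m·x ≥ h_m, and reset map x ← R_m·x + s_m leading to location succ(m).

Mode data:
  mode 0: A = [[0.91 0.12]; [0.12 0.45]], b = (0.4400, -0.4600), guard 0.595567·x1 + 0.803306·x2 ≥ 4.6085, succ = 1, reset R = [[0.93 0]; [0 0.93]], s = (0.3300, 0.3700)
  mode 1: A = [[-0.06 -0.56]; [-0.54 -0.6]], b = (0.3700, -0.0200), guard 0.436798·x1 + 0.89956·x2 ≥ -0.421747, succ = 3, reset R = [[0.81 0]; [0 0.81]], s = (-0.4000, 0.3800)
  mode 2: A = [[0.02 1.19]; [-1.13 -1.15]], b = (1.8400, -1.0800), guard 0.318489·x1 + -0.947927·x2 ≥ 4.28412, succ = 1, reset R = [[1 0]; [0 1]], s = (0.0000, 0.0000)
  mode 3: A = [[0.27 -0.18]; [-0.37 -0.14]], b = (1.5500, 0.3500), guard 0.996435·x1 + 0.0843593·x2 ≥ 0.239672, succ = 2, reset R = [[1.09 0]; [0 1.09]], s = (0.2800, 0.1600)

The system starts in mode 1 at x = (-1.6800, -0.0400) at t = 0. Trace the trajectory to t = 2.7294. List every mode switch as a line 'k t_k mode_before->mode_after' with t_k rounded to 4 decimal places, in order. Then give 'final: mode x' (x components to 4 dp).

1 0.4035 1->3
2 1.9423 3->2
final: 2 2.2037 -0.8518

Mode 1: guard c·x = -0.4217 hit at Δt = 0.4035 (t = 0.4035), x⁻ = (-1.5201, 0.2693) → reset → x⁺ = (-1.6313, 0.5981), jump to mode 3
Mode 3: guard c·x = 0.2397 hit at Δt = 1.5388 (t = 1.9423), x⁻ = (0.1255, 1.3582) → reset → x⁺ = (0.4168, 1.6405), jump to mode 2
Mode 2: flow for 0.7871 to horizon, guard not reached → x = (2.2037, -0.8518)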